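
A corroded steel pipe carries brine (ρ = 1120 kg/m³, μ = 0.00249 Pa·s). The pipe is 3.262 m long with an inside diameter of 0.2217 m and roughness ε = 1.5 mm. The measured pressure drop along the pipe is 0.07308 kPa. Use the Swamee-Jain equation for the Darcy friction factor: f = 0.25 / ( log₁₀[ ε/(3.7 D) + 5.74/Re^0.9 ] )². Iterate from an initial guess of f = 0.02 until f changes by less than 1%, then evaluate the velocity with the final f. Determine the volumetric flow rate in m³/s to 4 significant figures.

Q ≈ 0.01937 m³/s

Rearranging Darcy-Weisbach: V = √(2·ΔP·D/(f·L·ρ)). With ε/D = 0.0015/0.2217 = 0.00677, iterate starting from f = 0.02:
  f = 0.02 → V = √(2·73.08·0.2217/(0.02·3.262·1120)) = 0.6659 m/s; Re = ρVD/μ = 6.641e+04; f → 0.03482
  f = 0.03482 → V = 0.5047 m/s; Re = 5.033e+04; f → 0.03521
  f = 0.03521 → V = 0.5019 m/s; Re = 5.005e+04; f → 0.03522
Converged (Δf/f < 1%). With the final f = 0.03522: V = √(2·73.08·0.2217/(0.03522·3.262·1120)) = 0.5018 m/s.
Q = V·A = 0.5018·(π/4·0.2217²) = 0.01937 m³/s = 0.01937 m³/s.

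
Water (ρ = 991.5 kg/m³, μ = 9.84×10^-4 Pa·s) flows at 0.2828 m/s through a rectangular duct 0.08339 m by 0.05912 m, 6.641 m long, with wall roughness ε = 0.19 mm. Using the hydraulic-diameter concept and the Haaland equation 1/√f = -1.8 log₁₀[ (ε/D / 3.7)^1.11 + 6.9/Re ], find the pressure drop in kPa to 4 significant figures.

Hydraulic diameter D_h = 4A/P = 4·(0.08339·0.05912)/(2·(0.08339+0.05912)) = 0.01972/0.285 = 0.06919 m.
Re = ρVD_h/μ = 991.5·0.2828·0.06919/0.000984 = 1.972e+04.
ε/D_h = 0.00019/0.06919 = 0.00275; Haaland gives 1/√f = -1.8 log₁₀[0.000336+0.00035] = 5.695, so f = 0.03084.
ΔP = f(L/D_h)(ρV²/2) = 0.03084·6.641/0.06919·39.65 = 117.3 Pa.
ΔP = 0.1173 kPa.

ΔP ≈ 0.1173 kPa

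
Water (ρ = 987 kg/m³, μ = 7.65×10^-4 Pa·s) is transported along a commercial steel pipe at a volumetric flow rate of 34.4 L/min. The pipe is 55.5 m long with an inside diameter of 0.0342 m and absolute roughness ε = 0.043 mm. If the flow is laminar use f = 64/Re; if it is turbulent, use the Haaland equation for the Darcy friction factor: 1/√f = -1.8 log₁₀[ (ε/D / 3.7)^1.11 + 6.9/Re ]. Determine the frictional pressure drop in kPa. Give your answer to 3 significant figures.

Q = 34.4 L/min = 34.4/60000 = 0.0005733 m³/s.
Cross-sectional area A = πD²/4 = π(0.0342)²/4 = 0.0009186 m²; mean velocity V = Q/A = 0.0005733/0.0009186 = 0.6241 m/s.
Reynolds number Re = ρVD/μ = 987 · 0.6241 · 0.0342 / 0.000765 = 2.754e+04.
Re > 4000 → turbulent. Relative roughness ε/D = 4.3e-05/0.0342 = 0.00126. Haaland: 1/√f = -1.8 log₁₀[(0.00126/3.7)^1.11 + 6.9/2.754e+04] = -1.8 log₁₀[0.000141 + 0.000251] = 6.133, so f = 0.02659.
Darcy-Weisbach: ΔP = f(L/D)(ρV²/2) = 0.02659·(55.5/0.0342)·(987·0.6241²/2) = 0.02659·1623·192.2 = 8294 Pa.
ΔP = 8294 Pa = 8.29 kPa.

ΔP ≈ 8.29 kPa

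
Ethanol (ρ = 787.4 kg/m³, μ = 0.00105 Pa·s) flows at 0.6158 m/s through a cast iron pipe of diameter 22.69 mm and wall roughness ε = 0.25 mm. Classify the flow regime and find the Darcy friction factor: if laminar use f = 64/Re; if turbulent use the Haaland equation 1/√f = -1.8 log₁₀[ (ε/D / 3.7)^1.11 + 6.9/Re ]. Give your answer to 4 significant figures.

Re = ρVD/μ = 787.4·0.6158·0.02269/0.00105 = 1.048e+04.
Re > 4000 → turbulent. ε/D = 0.00025/0.02269 = 0.011; Haaland: 1/√f = -1.8 log₁₀[0.00157 + 0.000659] = 4.773, so f = 0.04389.

f ≈ 0.04389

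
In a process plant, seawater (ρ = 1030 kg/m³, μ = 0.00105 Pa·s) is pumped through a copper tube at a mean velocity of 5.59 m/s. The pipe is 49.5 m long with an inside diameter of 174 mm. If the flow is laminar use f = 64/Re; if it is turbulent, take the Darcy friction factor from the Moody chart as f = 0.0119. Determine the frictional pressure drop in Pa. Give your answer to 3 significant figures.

Reynolds number Re = ρVD/μ = 1030 · 5.59 · 0.174 / 0.00105 = 9.541e+05.
Re > 4000 → turbulent; use the Moody-chart value f = 0.0119.
Darcy-Weisbach: ΔP = f(L/D)(ρV²/2) = 0.0119·(49.5/0.174)·(1030·5.59²/2) = 0.0119·284.5·1.609e+04 = 5.448e+04 Pa.

ΔP ≈ 54500 Pa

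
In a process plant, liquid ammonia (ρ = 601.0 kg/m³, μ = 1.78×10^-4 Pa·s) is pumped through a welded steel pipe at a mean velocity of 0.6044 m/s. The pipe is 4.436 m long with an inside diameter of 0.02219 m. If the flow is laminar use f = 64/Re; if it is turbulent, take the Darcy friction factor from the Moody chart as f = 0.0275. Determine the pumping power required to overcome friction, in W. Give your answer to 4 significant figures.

Reynolds number Re = ρVD/μ = 601 · 0.6044 · 0.02219 / 0.000178 = 4.528e+04.
Re > 4000 → turbulent; use the Moody-chart value f = 0.0275.
Darcy-Weisbach: ΔP = f(L/D)(ρV²/2) = 0.0275·(4.436/0.02219)·(601·0.6044²/2) = 0.0275·199.9·109.8 = 603.5 Pa.
Q = V·A = 0.6044·0.0003867 = 0.0002337 m³/s.
Pumping power P = QΔP = 0.0002337·603.5 = 0.14106 W = 0.1411 W.

P ≈ 0.1411 W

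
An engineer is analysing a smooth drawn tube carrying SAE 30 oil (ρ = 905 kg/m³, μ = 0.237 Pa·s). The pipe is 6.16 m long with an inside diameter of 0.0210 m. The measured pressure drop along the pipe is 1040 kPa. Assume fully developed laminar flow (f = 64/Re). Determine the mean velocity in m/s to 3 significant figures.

V ≈ 9.82 m/s

For laminar flow, f = 64/Re with Re = ρVD/μ, so Darcy-Weisbach reduces to ΔP = 32μLV/D². Solving for V: V = ΔP·D²/(32μL) = 1.04e+06·(0.021)²/(32·0.237·6.16) = 9.817 m/s.
Check: Re = ρVD/μ = 905·9.817·0.021/0.237 = 787.2 < 2300, so the laminar assumption holds.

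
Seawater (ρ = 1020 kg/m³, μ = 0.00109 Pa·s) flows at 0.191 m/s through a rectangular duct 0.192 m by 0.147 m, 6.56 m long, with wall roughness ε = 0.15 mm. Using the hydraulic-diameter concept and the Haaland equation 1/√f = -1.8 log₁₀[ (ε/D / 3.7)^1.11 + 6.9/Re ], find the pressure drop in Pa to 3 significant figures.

Hydraulic diameter D_h = 4A/P = 4·(0.192·0.147)/(2·(0.192+0.147)) = 0.1129/0.678 = 0.1665 m.
Re = ρVD_h/μ = 1020·0.191·0.1665/0.00109 = 2.976e+04.
ε/D_h = 0.00015/0.1665 = 0.000901; Haaland gives 1/√f = -1.8 log₁₀[9.75e-05+0.000232] = 6.268, so f = 0.02545.
ΔP = f(L/D_h)(ρV²/2) = 0.02545·6.56/0.1665·18.61 = 18.66 Pa.

ΔP ≈ 18.7 Pa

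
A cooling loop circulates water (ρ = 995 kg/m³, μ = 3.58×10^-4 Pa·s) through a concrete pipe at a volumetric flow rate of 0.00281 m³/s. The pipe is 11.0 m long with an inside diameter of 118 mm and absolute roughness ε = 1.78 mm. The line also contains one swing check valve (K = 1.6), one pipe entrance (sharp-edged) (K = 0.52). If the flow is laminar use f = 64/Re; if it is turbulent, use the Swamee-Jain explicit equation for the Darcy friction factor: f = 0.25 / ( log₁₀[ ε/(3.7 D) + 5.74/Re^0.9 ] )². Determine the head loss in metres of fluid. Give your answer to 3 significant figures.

h_f ≈ 0.0211 m

Cross-sectional area A = πD²/4 = π(0.118)²/4 = 0.01094 m²; mean velocity V = Q/A = 0.00281/0.01094 = 0.257 m/s.
Reynolds number Re = ρVD/μ = 995 · 0.257 · 0.118 / 0.000358 = 8.427e+04.
Re > 4000 → turbulent. Relative roughness ε/D = 0.00178/0.118 = 0.0151. Swamee-Jain: f = 0.25/(log₁₀[0.0151/3.7 + 5.74/8.427e+04^0.9])² = 0.25/(log₁₀[0.00408 + 0.000212])² = 0.25/(-2.368)² = 0.0446.
Total minor-loss coefficient ΣK = 1·1.6 + 1·0.52 = 2.12.
ΔP = [f·L/D + ΣK]·(ρV²/2) = [0.0446·11/0.118 + 2.12]·(995·0.257²/2) = [4.157 + 2.12]·32.85 = 206.2 Pa.
Head loss h_f = ΔP/(ρg) = 206.2/(995·9.81) = 0.0211 m.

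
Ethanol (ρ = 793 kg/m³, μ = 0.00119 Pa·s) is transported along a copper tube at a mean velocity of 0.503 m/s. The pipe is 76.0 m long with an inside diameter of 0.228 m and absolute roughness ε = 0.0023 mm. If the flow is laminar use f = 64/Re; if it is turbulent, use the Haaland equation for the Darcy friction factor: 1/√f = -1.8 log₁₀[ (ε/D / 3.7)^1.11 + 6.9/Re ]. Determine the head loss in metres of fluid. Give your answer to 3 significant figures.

h_f ≈ 0.0812 m

Reynolds number Re = ρVD/μ = 793 · 0.503 · 0.228 / 0.00119 = 7.642e+04.
Re > 4000 → turbulent. Relative roughness ε/D = 2.3e-06/0.228 = 1.01e-05. Haaland: 1/√f = -1.8 log₁₀[(1.01e-05/3.7)^1.11 + 6.9/7.642e+04] = -1.8 log₁₀[6.66e-07 + 9.03e-05] = 7.274, so f = 0.0189.
Darcy-Weisbach: ΔP = f(L/D)(ρV²/2) = 0.0189·(76/0.228)·(793·0.503²/2) = 0.0189·333.3·100.3 = 632 Pa.
Head loss h_f = ΔP/(ρg) = 632/(793·9.81) = 0.0812 m.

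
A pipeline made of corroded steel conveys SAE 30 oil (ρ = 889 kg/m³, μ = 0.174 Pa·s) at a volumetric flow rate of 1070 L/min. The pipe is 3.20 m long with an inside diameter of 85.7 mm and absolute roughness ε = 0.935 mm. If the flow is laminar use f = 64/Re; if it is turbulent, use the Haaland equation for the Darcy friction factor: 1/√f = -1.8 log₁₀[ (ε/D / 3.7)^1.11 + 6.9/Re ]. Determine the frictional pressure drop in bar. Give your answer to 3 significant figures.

ΔP ≈ 0.0750 bar

Q = 1070 L/min = 1070/60000 = 0.01783 m³/s.
Cross-sectional area A = πD²/4 = π(0.0857)²/4 = 0.005768 m²; mean velocity V = Q/A = 0.01783/0.005768 = 3.092 m/s.
Reynolds number Re = ρVD/μ = 889 · 3.092 · 0.0857 / 0.174 = 1354.
Re < 2300 → laminar flow, so f = 64/Re = 64/1354 = 0.04728 (the turbulent correlation is not needed).
Darcy-Weisbach: ΔP = f(L/D)(ρV²/2) = 0.04728·(3.2/0.0857)·(889·3.092²/2) = 0.04728·37.34·4248 = 7500 Pa.
ΔP = 7500 Pa = 0.0750 bar.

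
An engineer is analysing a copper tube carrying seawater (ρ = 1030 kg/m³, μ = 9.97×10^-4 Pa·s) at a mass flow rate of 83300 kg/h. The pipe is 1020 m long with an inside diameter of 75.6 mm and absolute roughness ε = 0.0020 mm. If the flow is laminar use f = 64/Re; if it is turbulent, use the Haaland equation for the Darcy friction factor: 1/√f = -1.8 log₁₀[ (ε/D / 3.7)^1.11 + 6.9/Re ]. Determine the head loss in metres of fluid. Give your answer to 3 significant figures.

ṁ = 83300 kg/h = 83300/3600 = 23.14 kg/s.
A = πD²/4 = π(0.0756)²/4 = 0.004489 m²; mean velocity V = ṁ/(ρA) = 23.14/(1030 · 0.004489) = 5.005 m/s.
Reynolds number Re = ρVD/μ = 1030 · 5.005 · 0.0756 / 0.000997 = 3.909e+05.
Re > 4000 → turbulent. Relative roughness ε/D = 2e-06/0.0756 = 2.65e-05. Haaland: 1/√f = -1.8 log₁₀[(2.65e-05/3.7)^1.11 + 6.9/3.909e+05] = -1.8 log₁₀[1.94e-06 + 1.77e-05] = 8.474, so f = 0.01393.
Darcy-Weisbach: ΔP = f(L/D)(ρV²/2) = 0.01393·(1020/0.0756)·(1030·5.005²/2) = 0.01393·1.349e+04·1.29e+04 = 2.423e+06 Pa.
Head loss h_f = ΔP/(ρg) = 2.423e+06/(1030·9.81) = 240 m.

h_f ≈ 240 m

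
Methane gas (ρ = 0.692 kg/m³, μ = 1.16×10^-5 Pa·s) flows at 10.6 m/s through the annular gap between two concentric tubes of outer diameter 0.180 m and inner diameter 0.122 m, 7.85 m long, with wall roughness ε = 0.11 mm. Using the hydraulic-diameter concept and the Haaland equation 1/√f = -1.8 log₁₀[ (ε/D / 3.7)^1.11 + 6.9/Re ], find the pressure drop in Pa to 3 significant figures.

ΔP ≈ 142 Pa

Hydraulic diameter D_h = 4A/P = D_o - D_i = 0.18 - 0.122 = 0.058 m.
Re = ρVD_h/μ = 0.692·10.6·0.058/1.16e-05 = 3.668e+04.
ε/D_h = 0.00011/0.058 = 0.0019; Haaland gives 1/√f = -1.8 log₁₀[0.000223+0.000188] = 6.095, so f = 0.02692.
ΔP = f(L/D_h)(ρV²/2) = 0.02692·7.85/0.058·38.88 = 141.6 Pa.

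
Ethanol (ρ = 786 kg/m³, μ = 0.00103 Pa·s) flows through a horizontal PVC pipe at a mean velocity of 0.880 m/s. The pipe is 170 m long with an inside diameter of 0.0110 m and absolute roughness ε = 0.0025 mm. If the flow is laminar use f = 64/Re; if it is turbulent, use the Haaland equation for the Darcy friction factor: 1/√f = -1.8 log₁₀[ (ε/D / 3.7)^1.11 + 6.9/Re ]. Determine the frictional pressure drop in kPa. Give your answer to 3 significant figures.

ΔP ≈ 159 kPa

Reynolds number Re = ρVD/μ = 786 · 0.88 · 0.011 / 0.00103 = 7387.
Re > 4000 → turbulent. Relative roughness ε/D = 2.5e-06/0.011 = 0.000227. Haaland: 1/√f = -1.8 log₁₀[(0.000227/3.7)^1.11 + 6.9/7387] = -1.8 log₁₀[2.11e-05 + 0.000934] = 5.436, so f = 0.03384.
Darcy-Weisbach: ΔP = f(L/D)(ρV²/2) = 0.03384·(170/0.011)·(786·0.88²/2) = 0.03384·1.545e+04·304.3 = 1.592e+05 Pa.
ΔP = 1.592e+05 Pa = 159 kPa.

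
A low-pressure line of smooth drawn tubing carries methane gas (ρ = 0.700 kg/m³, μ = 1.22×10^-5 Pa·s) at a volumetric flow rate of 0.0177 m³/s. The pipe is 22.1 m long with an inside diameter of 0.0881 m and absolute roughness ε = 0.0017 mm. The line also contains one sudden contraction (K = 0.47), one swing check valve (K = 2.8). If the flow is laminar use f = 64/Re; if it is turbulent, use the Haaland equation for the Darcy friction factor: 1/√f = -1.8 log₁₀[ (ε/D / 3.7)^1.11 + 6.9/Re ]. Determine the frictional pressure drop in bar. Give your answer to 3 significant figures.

ΔP ≈ 3.03×10^-4 bar

Cross-sectional area A = πD²/4 = π(0.0881)²/4 = 0.006096 m²; mean velocity V = Q/A = 0.0177/0.006096 = 2.904 m/s.
Reynolds number Re = ρVD/μ = 0.7 · 2.904 · 0.0881 / 1.22e-05 = 1.468e+04.
Re > 4000 → turbulent. Relative roughness ε/D = 1.7e-06/0.0881 = 1.93e-05. Haaland: 1/√f = -1.8 log₁₀[(1.93e-05/3.7)^1.11 + 6.9/1.468e+04] = -1.8 log₁₀[1.37e-06 + 0.00047] = 5.988, so f = 0.02789.
Total minor-loss coefficient ΣK = 1·0.47 + 1·2.8 = 3.27.
ΔP = [f·L/D + ΣK]·(ρV²/2) = [0.02789·22.1/0.0881 + 3.27]·(0.7·2.904²/2) = [6.997 + 3.27]·2.951 = 30.29 Pa.
ΔP = 30.29 Pa = 3.03×10^-4 bar.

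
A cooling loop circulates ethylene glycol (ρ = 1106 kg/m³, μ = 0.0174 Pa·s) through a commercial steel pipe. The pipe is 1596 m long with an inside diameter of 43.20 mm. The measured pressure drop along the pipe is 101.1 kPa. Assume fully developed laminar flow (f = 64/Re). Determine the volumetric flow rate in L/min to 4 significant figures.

Q ≈ 18.67 L/min

For laminar flow, f = 64/Re with Re = ρVD/μ, so Darcy-Weisbach reduces to ΔP = 32μLV/D². Solving for V: V = ΔP·D²/(32μL) = 1.011e+05·(0.0432)²/(32·0.0174·1596) = 0.2123 m/s.
Check: Re = ρVD/μ = 1106·0.2123·0.0432/0.0174 = 583 < 2300, so the laminar assumption holds.
Q = V·A = 0.2123·(π/4·0.0432²) = 0.0003112 m³/s = 18.67 L/min.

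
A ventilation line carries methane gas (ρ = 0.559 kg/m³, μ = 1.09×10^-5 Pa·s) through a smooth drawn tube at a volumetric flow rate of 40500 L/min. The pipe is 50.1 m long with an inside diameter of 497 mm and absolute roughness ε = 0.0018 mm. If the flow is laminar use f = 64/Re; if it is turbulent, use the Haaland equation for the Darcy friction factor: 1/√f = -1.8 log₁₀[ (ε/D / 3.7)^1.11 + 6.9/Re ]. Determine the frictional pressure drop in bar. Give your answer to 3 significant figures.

Q = 40500 L/min = 40500/60000 = 0.675 m³/s.
Cross-sectional area A = πD²/4 = π(0.497)²/4 = 0.194 m²; mean velocity V = Q/A = 0.675/0.194 = 3.479 m/s.
Reynolds number Re = ρVD/μ = 0.559 · 3.479 · 0.497 / 1.09e-05 = 8.868e+04.
Re > 4000 → turbulent. Relative roughness ε/D = 1.8e-06/0.497 = 3.62e-06. Haaland: 1/√f = -1.8 log₁₀[(3.62e-06/3.7)^1.11 + 6.9/8.868e+04] = -1.8 log₁₀[2.14e-07 + 7.78e-05] = 7.394, so f = 0.01829.
Darcy-Weisbach: ΔP = f(L/D)(ρV²/2) = 0.01829·(50.1/0.497)·(0.559·3.479²/2) = 0.01829·100.8·3.384 = 6.239 Pa.
ΔP = 6.239 Pa = 6.24×10^-5 bar.

ΔP ≈ 6.24×10^-5 bar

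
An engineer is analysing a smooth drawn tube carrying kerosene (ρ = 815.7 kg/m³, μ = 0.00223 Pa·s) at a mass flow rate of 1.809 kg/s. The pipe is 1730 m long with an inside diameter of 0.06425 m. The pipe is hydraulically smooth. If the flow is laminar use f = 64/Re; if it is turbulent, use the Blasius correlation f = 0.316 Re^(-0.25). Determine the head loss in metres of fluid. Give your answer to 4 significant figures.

h_f ≈ 18.02 m

A = πD²/4 = π(0.06425)²/4 = 0.003242 m²; mean velocity V = ṁ/(ρA) = 1.809/(815.7 · 0.003242) = 0.684 m/s.
Reynolds number Re = ρVD/μ = 815.7 · 0.684 · 0.06425 / 0.00223 = 1.608e+04.
Re > 4000 → turbulent. Smooth-pipe (Blasius): f = 0.316 Re^(-0.25) = 0.316/(1.608e+04)^0.25 = 0.02806.
Darcy-Weisbach: ΔP = f(L/D)(ρV²/2) = 0.02806·(1730/0.06425)·(815.7·0.684²/2) = 0.02806·2.693e+04·190.8 = 1.442e+05 Pa.
Head loss h_f = ΔP/(ρg) = 1.442e+05/(815.7·9.81) = 18.02 m.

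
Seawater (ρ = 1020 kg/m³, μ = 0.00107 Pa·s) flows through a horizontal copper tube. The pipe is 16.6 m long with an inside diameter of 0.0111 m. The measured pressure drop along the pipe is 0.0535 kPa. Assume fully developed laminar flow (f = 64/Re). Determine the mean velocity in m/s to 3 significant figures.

For laminar flow, f = 64/Re with Re = ρVD/μ, so Darcy-Weisbach reduces to ΔP = 32μLV/D². Solving for V: V = ΔP·D²/(32μL) = 53.5·(0.0111)²/(32·0.00107·16.6) = 0.0116 m/s.
Check: Re = ρVD/μ = 1020·0.0116·0.0111/0.00107 = 122.7 < 2300, so the laminar assumption holds.

V ≈ 0.0116 m/s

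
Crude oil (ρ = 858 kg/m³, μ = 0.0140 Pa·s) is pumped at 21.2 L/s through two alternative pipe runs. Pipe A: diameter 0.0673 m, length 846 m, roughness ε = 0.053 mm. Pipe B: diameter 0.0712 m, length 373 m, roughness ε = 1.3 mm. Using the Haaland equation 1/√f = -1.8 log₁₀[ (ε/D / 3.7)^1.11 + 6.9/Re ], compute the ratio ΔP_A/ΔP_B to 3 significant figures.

Pipe A: V = Q/A = 0.0212/0.003557 = 5.96 m/s; Re = 2.458e+04; ε/D = 0.000788; Haaland → f = 0.02611; ΔP_A = f(L/D)(ρV²/2) = 5.001e+06 Pa.
Pipe B: V = Q/A = 0.0212/0.003982 = 5.325 m/s; Re = 2.323e+04; ε/D = 0.0183; Haaland → f = 0.04876; ΔP_B = f(L/D)(ρV²/2) = 3.107e+06 Pa.
ΔP_A/ΔP_B = 5.001e+06/3.107e+06 = 1.61.

ΔP_A/ΔP_B ≈ 1.61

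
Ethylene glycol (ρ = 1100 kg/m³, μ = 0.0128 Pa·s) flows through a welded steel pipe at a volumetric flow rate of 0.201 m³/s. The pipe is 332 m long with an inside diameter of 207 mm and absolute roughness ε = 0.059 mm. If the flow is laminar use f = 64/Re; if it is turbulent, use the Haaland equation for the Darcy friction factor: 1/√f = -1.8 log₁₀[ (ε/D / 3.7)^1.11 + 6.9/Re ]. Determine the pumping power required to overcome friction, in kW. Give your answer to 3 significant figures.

P ≈ 120 kW

Cross-sectional area A = πD²/4 = π(0.207)²/4 = 0.03365 m²; mean velocity V = Q/A = 0.201/0.03365 = 5.973 m/s.
Reynolds number Re = ρVD/μ = 1100 · 5.973 · 0.207 / 0.0128 = 1.062e+05.
Re > 4000 → turbulent. Relative roughness ε/D = 5.9e-05/0.207 = 0.000285. Haaland: 1/√f = -1.8 log₁₀[(0.000285/3.7)^1.11 + 6.9/1.062e+05] = -1.8 log₁₀[2.72e-05 + 6.49e-05] = 7.264, so f = 0.01895.
Darcy-Weisbach: ΔP = f(L/D)(ρV²/2) = 0.01895·(332/0.207)·(1100·5.973²/2) = 0.01895·1604·1.962e+04 = 5.963e+05 Pa.
Pumping power P = QΔP = 0.201·5.963e+05 = 119900 W = 120 kW.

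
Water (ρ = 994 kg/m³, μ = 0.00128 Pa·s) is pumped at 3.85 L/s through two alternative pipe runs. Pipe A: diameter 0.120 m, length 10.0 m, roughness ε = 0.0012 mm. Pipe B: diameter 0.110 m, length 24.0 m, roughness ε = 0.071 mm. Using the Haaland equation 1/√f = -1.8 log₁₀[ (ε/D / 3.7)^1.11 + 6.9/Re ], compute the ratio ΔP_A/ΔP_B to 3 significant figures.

ΔP_A/ΔP_B ≈ 0.257

Pipe A: V = Q/A = 0.00385/0.01131 = 0.3404 m/s; Re = 3.172e+04; ε/D = 1e-05; Haaland → f = 0.02303; ΔP_A = f(L/D)(ρV²/2) = 110.5 Pa.
Pipe B: V = Q/A = 0.00385/0.009503 = 0.4051 m/s; Re = 3.461e+04; ε/D = 0.000645; Haaland → f = 0.02416; ΔP_B = f(L/D)(ρV²/2) = 430 Pa.
ΔP_A/ΔP_B = 110.5/430 = 0.257.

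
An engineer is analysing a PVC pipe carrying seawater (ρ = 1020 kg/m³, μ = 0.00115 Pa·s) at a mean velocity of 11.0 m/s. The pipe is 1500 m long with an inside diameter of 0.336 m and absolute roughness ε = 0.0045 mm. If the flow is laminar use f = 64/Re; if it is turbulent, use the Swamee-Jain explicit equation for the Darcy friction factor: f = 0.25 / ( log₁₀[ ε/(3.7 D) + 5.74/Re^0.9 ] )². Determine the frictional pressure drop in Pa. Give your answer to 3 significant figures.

ΔP ≈ 2.82×10^6 Pa

Reynolds number Re = ρVD/μ = 1020 · 11 · 0.336 / 0.00115 = 3.278e+06.
Re > 4000 → turbulent. Relative roughness ε/D = 4.5e-06/0.336 = 1.34e-05. Swamee-Jain: f = 0.25/(log₁₀[1.34e-05/3.7 + 5.74/3.278e+06^0.9])² = 0.25/(log₁₀[3.62e-06 + 7.85e-06])² = 0.25/(-4.94)² = 0.01024.
Darcy-Weisbach: ΔP = f(L/D)(ρV²/2) = 0.01024·(1500/0.336)·(1020·11²/2) = 0.01024·4464·6.171e+04 = 2.822e+06 Pa.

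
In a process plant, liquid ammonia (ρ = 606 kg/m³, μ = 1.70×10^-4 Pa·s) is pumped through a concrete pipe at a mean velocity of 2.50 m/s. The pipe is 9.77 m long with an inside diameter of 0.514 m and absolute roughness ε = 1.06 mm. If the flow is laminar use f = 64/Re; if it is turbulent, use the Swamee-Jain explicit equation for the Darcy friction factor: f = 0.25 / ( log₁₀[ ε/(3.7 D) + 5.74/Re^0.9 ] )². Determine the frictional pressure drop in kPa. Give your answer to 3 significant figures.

Reynolds number Re = ρVD/μ = 606 · 2.5 · 0.514 / 0.00017 = 4.581e+06.
Re > 4000 → turbulent. Relative roughness ε/D = 0.00106/0.514 = 0.00206. Swamee-Jain: f = 0.25/(log₁₀[0.00206/3.7 + 5.74/4.581e+06^0.9])² = 0.25/(log₁₀[0.000557 + 5.81e-06])² = 0.25/(-3.249)² = 0.02368.
Darcy-Weisbach: ΔP = f(L/D)(ρV²/2) = 0.02368·(9.77/0.514)·(606·2.5²/2) = 0.02368·19.01·1894 = 852.3 Pa.
ΔP = 852.3 Pa = 0.852 kPa.

ΔP ≈ 0.852 kPa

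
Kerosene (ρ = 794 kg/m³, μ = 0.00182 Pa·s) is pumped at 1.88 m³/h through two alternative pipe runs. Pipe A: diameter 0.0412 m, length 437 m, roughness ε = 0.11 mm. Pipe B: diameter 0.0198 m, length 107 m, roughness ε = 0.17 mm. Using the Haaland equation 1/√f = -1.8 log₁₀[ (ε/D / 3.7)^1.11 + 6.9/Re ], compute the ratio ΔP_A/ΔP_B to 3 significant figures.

ΔP_A/ΔP_B ≈ 0.0972

Pipe A: V = Q/A = 0.0005222/0.001333 = 0.3917 m/s; Re = 7041; ε/D = 0.00267; Haaland → f = 0.0371; ΔP_A = f(L/D)(ρV²/2) = 2.397e+04 Pa.
Pipe B: V = Q/A = 0.0005222/0.0003079 = 1.696 m/s; Re = 1.465e+04; ε/D = 0.00859; Haaland → f = 0.03995; ΔP_B = f(L/D)(ρV²/2) = 2.466e+05 Pa.
ΔP_A/ΔP_B = 2.397e+04/2.466e+05 = 0.0972.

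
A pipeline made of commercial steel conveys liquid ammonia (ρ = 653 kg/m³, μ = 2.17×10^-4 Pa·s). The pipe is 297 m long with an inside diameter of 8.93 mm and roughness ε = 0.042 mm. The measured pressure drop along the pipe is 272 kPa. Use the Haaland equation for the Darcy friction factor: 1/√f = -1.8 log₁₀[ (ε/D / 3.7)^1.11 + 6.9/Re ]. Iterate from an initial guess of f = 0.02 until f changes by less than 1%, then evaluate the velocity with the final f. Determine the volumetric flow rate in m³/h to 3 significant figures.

Q ≈ 0.195 m³/h

Rearranging Darcy-Weisbach: V = √(2·ΔP·D/(f·L·ρ)). With ε/D = 4.2e-05/0.00893 = 0.0047, iterate starting from f = 0.02:
  f = 0.02 → V = √(2·2.72e+05·0.00893/(0.02·297·653)) = 1.119 m/s; Re = ρVD/μ = 3.007e+04; f → 0.03262
  f = 0.03262 → V = 0.8762 m/s; Re = 2.355e+04; f → 0.03331
  f = 0.03331 → V = 0.8672 m/s; Re = 2.33e+04; f → 0.03334
Converged (Δf/f < 1%). With the final f = 0.03334: V = √(2·2.72e+05·0.00893/(0.03334·297·653)) = 0.8668 m/s.
Q = V·A = 0.8668·(π/4·0.00893²) = 5.429e-05 m³/s = 0.195 m³/h.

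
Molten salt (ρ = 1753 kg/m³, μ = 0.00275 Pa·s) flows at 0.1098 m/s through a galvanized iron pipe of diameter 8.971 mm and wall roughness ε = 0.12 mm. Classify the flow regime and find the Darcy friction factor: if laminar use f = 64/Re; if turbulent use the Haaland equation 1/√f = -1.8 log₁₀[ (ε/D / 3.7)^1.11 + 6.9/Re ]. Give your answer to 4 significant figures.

f ≈ 0.1019

Re = ρVD/μ = 1753·0.1098·0.008971/0.00275 = 627.9.
Re < 2300 → laminar, so f = 64/Re = 0.1019 (roughness is irrelevant in laminar flow).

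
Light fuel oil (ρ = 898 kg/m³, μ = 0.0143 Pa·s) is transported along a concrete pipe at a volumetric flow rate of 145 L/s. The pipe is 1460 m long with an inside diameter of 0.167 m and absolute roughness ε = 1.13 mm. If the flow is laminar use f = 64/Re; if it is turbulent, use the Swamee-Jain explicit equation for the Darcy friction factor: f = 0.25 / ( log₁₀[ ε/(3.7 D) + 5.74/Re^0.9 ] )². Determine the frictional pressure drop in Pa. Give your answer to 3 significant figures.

ΔP ≈ 5.98×10^6 Pa

Q = 145 L/s = 145/1000 = 0.145 m³/s.
Cross-sectional area A = πD²/4 = π(0.167)²/4 = 0.0219 m²; mean velocity V = Q/A = 0.145/0.0219 = 6.62 m/s.
Reynolds number Re = ρVD/μ = 898 · 6.62 · 0.167 / 0.0143 = 6.942e+04.
Re > 4000 → turbulent. Relative roughness ε/D = 0.00113/0.167 = 0.00677. Swamee-Jain: f = 0.25/(log₁₀[0.00677/3.7 + 5.74/6.942e+04^0.9])² = 0.25/(log₁₀[0.00183 + 0.000252])² = 0.25/(-2.682)² = 0.03476.
Darcy-Weisbach: ΔP = f(L/D)(ρV²/2) = 0.03476·(1460/0.167)·(898·6.62²/2) = 0.03476·8743·1.968e+04 = 5.98e+06 Pa.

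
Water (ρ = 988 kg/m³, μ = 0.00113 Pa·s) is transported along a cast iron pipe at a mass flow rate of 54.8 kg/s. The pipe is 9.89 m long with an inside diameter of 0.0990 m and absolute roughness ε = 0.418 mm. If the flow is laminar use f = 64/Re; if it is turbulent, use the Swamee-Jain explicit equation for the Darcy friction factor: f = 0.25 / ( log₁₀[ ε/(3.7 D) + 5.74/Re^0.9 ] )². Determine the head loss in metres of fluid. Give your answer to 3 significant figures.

A = πD²/4 = π(0.099)²/4 = 0.007698 m²; mean velocity V = ṁ/(ρA) = 54.8/(988 · 0.007698) = 7.205 m/s.
Reynolds number Re = ρVD/μ = 988 · 7.205 · 0.099 / 0.00113 = 6.237e+05.
Re > 4000 → turbulent. Relative roughness ε/D = 0.000418/0.099 = 0.00422. Swamee-Jain: f = 0.25/(log₁₀[0.00422/3.7 + 5.74/6.237e+05^0.9])² = 0.25/(log₁₀[0.00114 + 3.49e-05])² = 0.25/(-2.93)² = 0.02913.
Darcy-Weisbach: ΔP = f(L/D)(ρV²/2) = 0.02913·(9.89/0.099)·(988·7.205²/2) = 0.02913·99.9·2.565e+04 = 7.464e+04 Pa.
Head loss h_f = ΔP/(ρg) = 7.464e+04/(988·9.81) = 7.70 m.

h_f ≈ 7.70 m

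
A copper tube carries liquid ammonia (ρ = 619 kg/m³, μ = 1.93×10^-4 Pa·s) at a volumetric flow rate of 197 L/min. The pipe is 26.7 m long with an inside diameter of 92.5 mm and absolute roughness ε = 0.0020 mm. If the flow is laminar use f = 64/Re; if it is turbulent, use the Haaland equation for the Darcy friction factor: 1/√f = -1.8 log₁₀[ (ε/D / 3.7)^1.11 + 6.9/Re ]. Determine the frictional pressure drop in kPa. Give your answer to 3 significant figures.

ΔP ≈ 0.355 kPa

Q = 197 L/min = 197/60000 = 0.003283 m³/s.
Cross-sectional area A = πD²/4 = π(0.0925)²/4 = 0.00672 m²; mean velocity V = Q/A = 0.003283/0.00672 = 0.4886 m/s.
Reynolds number Re = ρVD/μ = 619 · 0.4886 · 0.0925 / 0.000193 = 1.449e+05.
Re > 4000 → turbulent. Relative roughness ε/D = 2e-06/0.0925 = 2.16e-05. Haaland: 1/√f = -1.8 log₁₀[(2.16e-05/3.7)^1.11 + 6.9/1.449e+05] = -1.8 log₁₀[1.55e-06 + 4.76e-05] = 7.755, so f = 0.01663.
Darcy-Weisbach: ΔP = f(L/D)(ρV²/2) = 0.01663·(26.7/0.0925)·(619·0.4886²/2) = 0.01663·288.6·73.88 = 354.6 Pa.
ΔP = 354.6 Pa = 0.355 kPa.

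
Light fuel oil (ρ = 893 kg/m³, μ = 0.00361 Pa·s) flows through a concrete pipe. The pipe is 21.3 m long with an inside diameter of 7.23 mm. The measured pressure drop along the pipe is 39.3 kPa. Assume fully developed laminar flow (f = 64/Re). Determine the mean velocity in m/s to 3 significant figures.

V ≈ 0.835 m/s

For laminar flow, f = 64/Re with Re = ρVD/μ, so Darcy-Weisbach reduces to ΔP = 32μLV/D². Solving for V: V = ΔP·D²/(32μL) = 3.93e+04·(0.00723)²/(32·0.00361·21.3) = 0.8349 m/s.
Check: Re = ρVD/μ = 893·0.8349·0.00723/0.00361 = 1493 < 2300, so the laminar assumption holds.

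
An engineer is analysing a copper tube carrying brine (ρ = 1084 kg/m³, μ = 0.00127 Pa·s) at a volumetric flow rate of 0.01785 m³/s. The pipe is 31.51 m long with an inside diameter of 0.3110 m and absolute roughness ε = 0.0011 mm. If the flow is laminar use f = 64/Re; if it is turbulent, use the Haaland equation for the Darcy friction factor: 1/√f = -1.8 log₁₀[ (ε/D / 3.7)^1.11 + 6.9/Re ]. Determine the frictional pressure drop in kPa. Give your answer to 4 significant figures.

ΔP ≈ 0.05982 kPa

Cross-sectional area A = πD²/4 = π(0.311)²/4 = 0.07596 m²; mean velocity V = Q/A = 0.01785/0.07596 = 0.235 m/s.
Reynolds number Re = ρVD/μ = 1084 · 0.235 · 0.311 / 0.00127 = 6.238e+04.
Re > 4000 → turbulent. Relative roughness ε/D = 1.1e-06/0.311 = 3.54e-06. Haaland: 1/√f = -1.8 log₁₀[(3.54e-06/3.7)^1.11 + 6.9/6.238e+04] = -1.8 log₁₀[2.08e-07 + 0.000111] = 7.12, so f = 0.01973.
Darcy-Weisbach: ΔP = f(L/D)(ρV²/2) = 0.01973·(31.51/0.311)·(1084·0.235²/2) = 0.01973·101.3·29.93 = 59.82 Pa.
ΔP = 59.82 Pa = 0.05982 kPa.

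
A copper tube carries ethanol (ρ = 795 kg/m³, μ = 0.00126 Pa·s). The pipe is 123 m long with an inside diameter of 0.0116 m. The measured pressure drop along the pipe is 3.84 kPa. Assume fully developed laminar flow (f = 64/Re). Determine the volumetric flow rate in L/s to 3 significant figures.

Q ≈ 0.0110 L/s

For laminar flow, f = 64/Re with Re = ρVD/μ, so Darcy-Weisbach reduces to ΔP = 32μLV/D². Solving for V: V = ΔP·D²/(32μL) = 3840·(0.0116)²/(32·0.00126·123) = 0.1042 m/s.
Check: Re = ρVD/μ = 795·0.1042·0.0116/0.00126 = 762.6 < 2300, so the laminar assumption holds.
Q = V·A = 0.1042·(π/4·0.0116²) = 1.101e-05 m³/s = 0.0110 L/s.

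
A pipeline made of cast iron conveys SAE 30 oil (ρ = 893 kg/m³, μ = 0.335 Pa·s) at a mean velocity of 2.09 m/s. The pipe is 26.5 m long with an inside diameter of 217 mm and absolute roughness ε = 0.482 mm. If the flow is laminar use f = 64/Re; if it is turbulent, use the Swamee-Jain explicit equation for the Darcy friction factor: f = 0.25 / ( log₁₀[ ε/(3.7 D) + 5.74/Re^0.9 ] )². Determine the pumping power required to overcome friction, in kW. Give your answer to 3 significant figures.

Reynolds number Re = ρVD/μ = 893 · 2.09 · 0.217 / 0.335 = 1209.
Re < 2300 → laminar flow, so f = 64/Re = 64/1209 = 0.05294 (the turbulent correlation is not needed).
Darcy-Weisbach: ΔP = f(L/D)(ρV²/2) = 0.05294·(26.5/0.217)·(893·2.09²/2) = 0.05294·122.1·1950 = 1.261e+04 Pa.
Q = V·A = 2.09·0.03698 = 0.0773 m³/s.
Pumping power P = QΔP = 0.0773·1.261e+04 = 974.6 W = 0.975 kW.

P ≈ 0.975 kW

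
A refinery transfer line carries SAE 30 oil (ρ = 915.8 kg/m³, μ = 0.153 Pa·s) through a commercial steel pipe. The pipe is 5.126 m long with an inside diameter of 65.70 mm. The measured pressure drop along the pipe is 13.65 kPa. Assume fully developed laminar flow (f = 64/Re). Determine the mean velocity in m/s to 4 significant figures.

V ≈ 2.348 m/s

For laminar flow, f = 64/Re with Re = ρVD/μ, so Darcy-Weisbach reduces to ΔP = 32μLV/D². Solving for V: V = ΔP·D²/(32μL) = 1.365e+04·(0.0657)²/(32·0.153·5.126) = 2.348 m/s.
Check: Re = ρVD/μ = 915.8·2.348·0.0657/0.153 = 923.2 < 2300, so the laminar assumption holds.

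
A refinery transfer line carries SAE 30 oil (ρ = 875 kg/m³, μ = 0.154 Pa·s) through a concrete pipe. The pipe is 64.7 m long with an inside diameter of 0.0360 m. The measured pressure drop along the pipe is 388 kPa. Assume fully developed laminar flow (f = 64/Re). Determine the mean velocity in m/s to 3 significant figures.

V ≈ 1.58 m/s

For laminar flow, f = 64/Re with Re = ρVD/μ, so Darcy-Weisbach reduces to ΔP = 32μLV/D². Solving for V: V = ΔP·D²/(32μL) = 3.88e+05·(0.036)²/(32·0.154·64.7) = 1.577 m/s.
Check: Re = ρVD/μ = 875·1.577·0.036/0.154 = 322.6 < 2300, so the laminar assumption holds.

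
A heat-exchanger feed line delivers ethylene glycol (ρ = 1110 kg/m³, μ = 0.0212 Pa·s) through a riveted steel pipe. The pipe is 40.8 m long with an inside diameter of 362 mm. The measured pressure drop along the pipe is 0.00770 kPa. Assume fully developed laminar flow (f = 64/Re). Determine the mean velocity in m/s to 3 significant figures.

V ≈ 0.0365 m/s

For laminar flow, f = 64/Re with Re = ρVD/μ, so Darcy-Weisbach reduces to ΔP = 32μLV/D². Solving for V: V = ΔP·D²/(32μL) = 7.7·(0.362)²/(32·0.0212·40.8) = 0.03646 m/s.
Check: Re = ρVD/μ = 1110·0.03646·0.362/0.0212 = 691 < 2300, so the laminar assumption holds.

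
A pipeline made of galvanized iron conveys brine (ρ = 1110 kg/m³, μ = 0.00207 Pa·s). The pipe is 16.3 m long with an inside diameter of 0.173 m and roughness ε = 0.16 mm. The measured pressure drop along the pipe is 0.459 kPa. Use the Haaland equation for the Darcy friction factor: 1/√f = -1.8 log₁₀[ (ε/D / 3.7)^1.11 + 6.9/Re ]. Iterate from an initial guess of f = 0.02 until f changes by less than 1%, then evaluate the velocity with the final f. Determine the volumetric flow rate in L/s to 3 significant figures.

Q ≈ 14.5 L/s

Rearranging Darcy-Weisbach: V = √(2·ΔP·D/(f·L·ρ)). With ε/D = 0.00016/0.173 = 0.000925, iterate starting from f = 0.02:
  f = 0.02 → V = √(2·459·0.173/(0.02·16.3·1110)) = 0.6625 m/s; Re = ρVD/μ = 6.146e+04; f → 0.02289
  f = 0.02289 → V = 0.6193 m/s; Re = 5.745e+04; f → 0.02308
Converged (Δf/f < 1%). With the final f = 0.02308: V = √(2·459·0.173/(0.02308·16.3·1110)) = 0.6167 m/s.
Q = V·A = 0.6167·(π/4·0.173²) = 0.0145 m³/s = 14.5 L/s.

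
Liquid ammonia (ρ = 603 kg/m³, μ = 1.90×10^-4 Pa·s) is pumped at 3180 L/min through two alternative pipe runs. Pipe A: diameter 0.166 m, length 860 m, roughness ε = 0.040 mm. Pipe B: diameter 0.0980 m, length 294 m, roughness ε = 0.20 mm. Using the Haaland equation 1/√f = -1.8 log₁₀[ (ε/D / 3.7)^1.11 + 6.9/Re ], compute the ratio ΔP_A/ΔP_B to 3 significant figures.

Pipe A: V = Q/A = 0.053/0.02164 = 2.449 m/s; Re = 1.29e+06; ε/D = 0.000241; Haaland → f = 0.01488; ΔP_A = f(L/D)(ρV²/2) = 1.394e+05 Pa.
Pipe B: V = Q/A = 0.053/0.007543 = 7.026 m/s; Re = 2.185e+06; ε/D = 0.00204; Haaland → f = 0.02367; ΔP_B = f(L/D)(ρV²/2) = 1.057e+06 Pa.
ΔP_A/ΔP_B = 1.394e+05/1.057e+06 = 0.132.

ΔP_A/ΔP_B ≈ 0.132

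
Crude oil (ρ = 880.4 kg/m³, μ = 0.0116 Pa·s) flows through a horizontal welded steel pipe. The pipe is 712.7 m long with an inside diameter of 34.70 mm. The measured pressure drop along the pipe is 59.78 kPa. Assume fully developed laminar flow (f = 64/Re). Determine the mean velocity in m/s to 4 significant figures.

For laminar flow, f = 64/Re with Re = ρVD/μ, so Darcy-Weisbach reduces to ΔP = 32μLV/D². Solving for V: V = ΔP·D²/(32μL) = 5.978e+04·(0.0347)²/(32·0.0116·712.7) = 0.2721 m/s.
Check: Re = ρVD/μ = 880.4·0.2721·0.0347/0.0116 = 716.6 < 2300, so the laminar assumption holds.

V ≈ 0.2721 m/s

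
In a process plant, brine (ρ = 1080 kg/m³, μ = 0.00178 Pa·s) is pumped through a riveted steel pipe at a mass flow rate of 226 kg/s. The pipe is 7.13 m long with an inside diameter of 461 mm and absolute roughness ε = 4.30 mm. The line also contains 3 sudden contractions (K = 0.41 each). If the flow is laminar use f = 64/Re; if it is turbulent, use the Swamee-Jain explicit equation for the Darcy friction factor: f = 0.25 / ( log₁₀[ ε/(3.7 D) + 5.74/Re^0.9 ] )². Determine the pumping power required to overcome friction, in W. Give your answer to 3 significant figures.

P ≈ 321 W

A = πD²/4 = π(0.461)²/4 = 0.1669 m²; mean velocity V = ṁ/(ρA) = 226/(1080 · 0.1669) = 1.254 m/s.
Reynolds number Re = ρVD/μ = 1080 · 1.254 · 0.461 / 0.00178 = 3.507e+05.
Re > 4000 → turbulent. Relative roughness ε/D = 0.0043/0.461 = 0.00933. Swamee-Jain: f = 0.25/(log₁₀[0.00933/3.7 + 5.74/3.507e+05^0.9])² = 0.25/(log₁₀[0.00252 + 5.87e-05])² = 0.25/(-2.588)² = 0.03731.
Total minor-loss coefficient ΣK = 3·0.41 = 1.23.
ΔP = [f·L/D + ΣK]·(ρV²/2) = [0.03731·7.13/0.461 + 1.23]·(1080·1.254²/2) = [0.5771 + 1.23]·848.7 = 1534 Pa.
Q = ṁ/ρ = 226/1080 = 0.2093 m³/s.
Pumping power P = QΔP = 0.2093·1534 = 321.0 W = 321 W.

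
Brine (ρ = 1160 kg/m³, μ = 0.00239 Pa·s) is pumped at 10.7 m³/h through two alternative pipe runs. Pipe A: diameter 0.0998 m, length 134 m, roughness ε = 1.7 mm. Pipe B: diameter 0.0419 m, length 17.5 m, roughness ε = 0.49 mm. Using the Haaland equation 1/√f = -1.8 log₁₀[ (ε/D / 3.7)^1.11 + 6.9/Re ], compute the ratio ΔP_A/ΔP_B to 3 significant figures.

ΔP_A/ΔP_B ≈ 0.116

Pipe A: V = Q/A = 0.002972/0.007823 = 0.38 m/s; Re = 1.84e+04; ε/D = 0.017; Haaland → f = 0.04805; ΔP_A = f(L/D)(ρV²/2) = 5403 Pa.
Pipe B: V = Q/A = 0.002972/0.001379 = 2.156 m/s; Re = 4.384e+04; ε/D = 0.0117; Haaland → f = 0.04122; ΔP_B = f(L/D)(ρV²/2) = 4.64e+04 Pa.
ΔP_A/ΔP_B = 5403/4.64e+04 = 0.116.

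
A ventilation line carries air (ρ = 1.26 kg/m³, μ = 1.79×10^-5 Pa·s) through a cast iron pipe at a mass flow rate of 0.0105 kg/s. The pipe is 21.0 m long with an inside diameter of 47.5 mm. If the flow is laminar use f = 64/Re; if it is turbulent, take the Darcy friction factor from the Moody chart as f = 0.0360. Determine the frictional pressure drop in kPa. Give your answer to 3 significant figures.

ΔP ≈ 0.222 kPa

A = πD²/4 = π(0.0475)²/4 = 0.001772 m²; mean velocity V = ṁ/(ρA) = 0.0105/(1.26 · 0.001772) = 4.703 m/s.
Reynolds number Re = ρVD/μ = 1.26 · 4.703 · 0.0475 / 1.79e-05 = 1.572e+04.
Re > 4000 → turbulent; use the Moody-chart value f = 0.0360.
Darcy-Weisbach: ΔP = f(L/D)(ρV²/2) = 0.036·(21/0.0475)·(1.26·4.703²/2) = 0.036·442.1·13.93 = 221.7 Pa.
ΔP = 221.7 Pa = 0.222 kPa.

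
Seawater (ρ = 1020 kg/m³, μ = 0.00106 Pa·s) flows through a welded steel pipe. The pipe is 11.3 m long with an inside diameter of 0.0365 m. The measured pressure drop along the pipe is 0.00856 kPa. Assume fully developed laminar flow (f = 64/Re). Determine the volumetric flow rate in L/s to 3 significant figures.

For laminar flow, f = 64/Re with Re = ρVD/μ, so Darcy-Weisbach reduces to ΔP = 32μLV/D². Solving for V: V = ΔP·D²/(32μL) = 8.56·(0.0365)²/(32·0.00106·11.3) = 0.02975 m/s.
Check: Re = ρVD/μ = 1020·0.02975·0.0365/0.00106 = 1045 < 2300, so the laminar assumption holds.
Q = V·A = 0.02975·(π/4·0.0365²) = 3.113e-05 m³/s = 0.0311 L/s.

Q ≈ 0.0311 L/s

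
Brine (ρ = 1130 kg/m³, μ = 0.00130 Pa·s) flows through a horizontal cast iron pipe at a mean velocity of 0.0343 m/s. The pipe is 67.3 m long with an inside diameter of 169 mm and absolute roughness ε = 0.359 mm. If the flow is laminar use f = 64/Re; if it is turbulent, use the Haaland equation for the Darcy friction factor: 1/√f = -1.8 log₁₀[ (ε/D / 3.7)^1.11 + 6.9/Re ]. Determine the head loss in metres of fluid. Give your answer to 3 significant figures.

Reynolds number Re = ρVD/μ = 1130 · 0.0343 · 0.169 / 0.0013 = 5039.
Re > 4000 → turbulent. Relative roughness ε/D = 0.000359/0.169 = 0.00212. Haaland: 1/√f = -1.8 log₁₀[(0.00212/3.7)^1.11 + 6.9/5039] = -1.8 log₁₀[0.000253 + 0.00137] = 5.022, so f = 0.03965.
Darcy-Weisbach: ΔP = f(L/D)(ρV²/2) = 0.03965·(67.3/0.169)·(1130·0.0343²/2) = 0.03965·398.2·0.6647 = 10.5 Pa.
Head loss h_f = ΔP/(ρg) = 10.5/(1130·9.81) = 9.47×10^-4 m.

h_f ≈ 9.47×10^-4 m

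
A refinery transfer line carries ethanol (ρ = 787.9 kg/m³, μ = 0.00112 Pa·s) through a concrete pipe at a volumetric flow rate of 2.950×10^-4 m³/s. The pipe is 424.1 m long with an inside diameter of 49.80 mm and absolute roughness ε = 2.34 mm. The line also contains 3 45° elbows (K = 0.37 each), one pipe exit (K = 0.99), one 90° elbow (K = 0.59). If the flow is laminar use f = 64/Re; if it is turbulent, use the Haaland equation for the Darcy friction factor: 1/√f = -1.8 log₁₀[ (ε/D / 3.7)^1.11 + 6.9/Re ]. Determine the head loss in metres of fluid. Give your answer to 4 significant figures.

h_f ≈ 0.7428 m

Cross-sectional area A = πD²/4 = π(0.0498)²/4 = 0.001948 m²; mean velocity V = Q/A = 0.000295/0.001948 = 0.1515 m/s.
Reynolds number Re = ρVD/μ = 787.9 · 0.1515 · 0.0498 / 0.00112 = 5306.
Re > 4000 → turbulent. Relative roughness ε/D = 0.00234/0.0498 = 0.047. Haaland: 1/√f = -1.8 log₁₀[(0.047/3.7)^1.11 + 6.9/5306] = -1.8 log₁₀[0.00786 + 0.0013] = 3.669, so f = 0.07429.
Total minor-loss coefficient ΣK = 3·0.37 + 1·0.99 + 1·0.59 = 2.69.
ΔP = [f·L/D + ΣK]·(ρV²/2) = [0.07429·424.1/0.0498 + 2.69]·(787.9·0.1515²/2) = [632.7 + 2.69]·9.036 = 5741 Pa.
Head loss h_f = ΔP/(ρg) = 5741/(787.9·9.81) = 0.7428 m.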